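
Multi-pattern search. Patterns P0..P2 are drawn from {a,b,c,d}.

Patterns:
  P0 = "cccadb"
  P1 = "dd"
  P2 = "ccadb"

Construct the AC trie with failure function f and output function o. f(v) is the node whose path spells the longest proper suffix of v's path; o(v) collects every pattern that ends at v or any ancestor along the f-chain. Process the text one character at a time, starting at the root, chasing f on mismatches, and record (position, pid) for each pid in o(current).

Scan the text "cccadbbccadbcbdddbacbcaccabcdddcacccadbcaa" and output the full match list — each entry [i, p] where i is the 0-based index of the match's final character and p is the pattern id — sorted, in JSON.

Build:
Trie nodes:
  n0 'ε': c→1 d→7
  n1 'c': c→2
  n2 'cc': a→9 c→3
  n3 'ccc': a→4
  n4 'ccca': d→5
  n5 'cccad': b→6
  n6 'cccadb': ·  [P0 ends]
  n7 'd': d→8
  n8 'dd': ·  [P1 ends]
  n9 'cca': d→10
  n10 'ccad': b→11
  n11 'ccadb': ·  [P2 ends]

Failure links (BFS by depth):
  fail(1) 'c': from fail(0)=0 chase 'c': 0 ⇒ 0;  out=∅∪out(0)=∅
  fail(7) 'd': from fail(0)=0 chase 'd': 0 ⇒ 0;  out=∅∪out(0)=∅
  fail(2) 'cc': from fail(1)=0 chase 'c': 0 ⇒ 1;  out=∅∪out(1)=∅
  fail(8) 'dd': from fail(7)=0 chase 'd': 0 ⇒ 7;  out={1}∪out(7)={1}
  fail(3) 'ccc': from fail(2)=1 chase 'c': 1 ⇒ 2;  out=∅∪out(2)=∅
  fail(9) 'cca': from fail(2)=1 chase 'a': 1→0 ⇒ 0;  out=∅∪out(0)=∅
  fail(4) 'ccca': from fail(3)=2 chase 'a': 2 ⇒ 9;  out=∅∪out(9)=∅
  fail(10) 'ccad': from fail(9)=0 chase 'd': 0 ⇒ 7;  out=∅∪out(7)=∅
  fail(5) 'cccad': from fail(4)=9 chase 'd': 9 ⇒ 10;  out=∅∪out(10)=∅
  fail(11) 'ccadb': from fail(10)=7 chase 'b': 7→0 ⇒ 0;  out={2}∪out(0)={2}
  fail(6) 'cccadb': from fail(5)=10 chase 'b': 10 ⇒ 11;  out={0}∪out(11)={0,2}

Run:
[0] read 'c'  n0⇒n1
[1] read 'c'  n1⇒n2
[2] read 'c'  n2⇒n3
[3] read 'a'  n3⇒n4
[4] read 'd'  n4⇒n5
[5] read 'b'  n5⇒n6  → match P0@[0:5],P2@[1:5]
[6] read 'b'  n6⇒n0 ·f
[7] read 'c'  n0⇒n1
[8] read 'c'  n1⇒n2
[9] read 'a'  n2⇒n9
[10] read 'd'  n9⇒n10
[11] read 'b'  n10⇒n11  → match P2@[7:11]
[12] read 'c'  n11⇒n1 ·f
[13] read 'b'  n1⇒n0 ·f
[14] read 'd'  n0⇒n7
[15] read 'd'  n7⇒n8  → match P1@[14:15]
[16] read 'd'  n8⇒n8 ·f  → match P1@[15:16]
[17] read 'b'  n8⇒n0 ·f
[18] read 'a'  n0⇒n0
[19] read 'c'  n0⇒n1
[20] read 'b'  n1⇒n0 ·f
[21] read 'c'  n0⇒n1
[22] read 'a'  n1⇒n0 ·f
[23] read 'c'  n0⇒n1
[24] read 'c'  n1⇒n2
[25] read 'a'  n2⇒n9
[26] read 'b'  n9⇒n0 ·f
[27] read 'c'  n0⇒n1
[28] read 'd'  n1⇒n7 ·f
[29] read 'd'  n7⇒n8  → match P1@[28:29]
[30] read 'd'  n8⇒n8 ·f  → match P1@[29:30]
[31] read 'c'  n8⇒n1 ·f
[32] read 'a'  n1⇒n0 ·f
[33] read 'c'  n0⇒n1
[34] read 'c'  n1⇒n2
[35] read 'c'  n2⇒n3
[36] read 'a'  n3⇒n4
[37] read 'd'  n4⇒n5
[38] read 'b'  n5⇒n6  → match P0@[33:38],P2@[34:38]
[39] read 'c'  n6⇒n1 ·f
[40] read 'a'  n1⇒n0 ·f
[41] read 'a'  n0⇒n0

All matches (sorted): [[5,0],[5,2],[11,2],[15,1],[16,1],[29,1],[30,1],[38,0],[38,2]]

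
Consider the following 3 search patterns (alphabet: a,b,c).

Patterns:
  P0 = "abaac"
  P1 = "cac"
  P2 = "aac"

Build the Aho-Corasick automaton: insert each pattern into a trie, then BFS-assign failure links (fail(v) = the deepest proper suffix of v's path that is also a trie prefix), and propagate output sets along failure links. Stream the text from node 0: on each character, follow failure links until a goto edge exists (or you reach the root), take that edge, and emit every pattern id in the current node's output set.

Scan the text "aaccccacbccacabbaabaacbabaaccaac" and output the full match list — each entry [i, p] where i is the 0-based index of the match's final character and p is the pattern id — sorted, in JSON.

Build automaton:
Trie (insert patterns):
  0='ε' goto a→1 c→6
  1='a' goto a→9 b→2
  2='ab' goto a→3
  3='aba' goto a→4
  4='abaa' goto c→5
  5='abaac' goto ·  ←P0
  6='c' goto a→7
  7='ca' goto c→8
  8='cac' goto ·  ←P1
  9='aa' goto c→10
  10='aac' goto ·  ←P2

Failure links (BFS by depth):
  fail(1) 'a': from fail(0)=0 chase 'a': 0 ⇒ 0;  out=∅∪out(0)=∅
  fail(6) 'c': from fail(0)=0 chase 'c': 0 ⇒ 0;  out=∅∪out(0)=∅
  fail(2) 'ab': from fail(1)=0 chase 'b': 0 ⇒ 0;  out=∅∪out(0)=∅
  fail(7) 'ca': from fail(6)=0 chase 'a': 0 ⇒ 1;  out=∅∪out(1)=∅
  fail(9) 'aa': from fail(1)=0 chase 'a': 0 ⇒ 1;  out=∅∪out(1)=∅
  fail(3) 'aba': from fail(2)=0 chase 'a': 0 ⇒ 1;  out=∅∪out(1)=∅
  fail(8) 'cac': from fail(7)=1 chase 'c': 1→0 ⇒ 6;  out={1}∪out(6)={1}
  fail(10) 'aac': from fail(9)=1 chase 'c': 1→0 ⇒ 6;  out={2}∪out(6)={2}
  fail(4) 'abaa': from fail(3)=1 chase 'a': 1 ⇒ 9;  out=∅∪out(9)=∅
  fail(5) 'abaac': from fail(4)=9 chase 'c': 9 ⇒ 10;  out={0}∪out(10)={0,2}

Run:
i=0 'a': node 0→1
i=1 'a': node 1→9
i=2 'c': node 9→10  emit P2@[0:2]
i=3 'c': node 10→6 (via fail)
i=4 'c': node 6→6 (via fail)
i=5 'c': node 6→6 (via fail)
i=6 'a': node 6→7
i=7 'c': node 7→8  emit P1@[5:7]
i=8 'b': node 8→0 (via fail)
i=9 'c': node 0→6
i=10 'c': node 6→6 (via fail)
i=11 'a': node 6→7
i=12 'c': node 7→8  emit P1@[10:12]
i=13 'a': node 8→7 (via fail)
i=14 'b': node 7→2 (via fail)
i=15 'b': node 2→0 (via fail)
i=16 'a': node 0→1
i=17 'a': node 1→9
i=18 'b': node 9→2 (via fail)
i=19 'a': node 2→3
i=20 'a': node 3→4
i=21 'c': node 4→5  emit P0@[17:21],P2@[19:21]
i=22 'b': node 5→0 (via fail)
i=23 'a': node 0→1
i=24 'b': node 1→2
i=25 'a': node 2→3
i=26 'a': node 3→4
i=27 'c': node 4→5  emit P0@[23:27],P2@[25:27]
i=28 'c': node 5→6 (via fail)
i=29 'a': node 6→7
i=30 'a': node 7→9 (via fail)
i=31 'c': node 9→10  emit P2@[29:31]

Result: [[2,2],[7,1],[12,1],[21,0],[21,2],[27,0],[27,2],[31,2]]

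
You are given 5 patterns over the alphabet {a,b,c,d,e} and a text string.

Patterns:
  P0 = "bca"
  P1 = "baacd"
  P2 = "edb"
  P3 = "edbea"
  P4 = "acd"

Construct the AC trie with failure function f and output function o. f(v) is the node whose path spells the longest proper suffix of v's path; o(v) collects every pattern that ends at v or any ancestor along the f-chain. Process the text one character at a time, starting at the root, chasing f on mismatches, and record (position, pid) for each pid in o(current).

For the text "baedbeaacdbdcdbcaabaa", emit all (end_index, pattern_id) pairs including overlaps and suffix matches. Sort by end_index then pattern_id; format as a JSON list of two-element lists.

Build:
Trie nodes:
  0='ε' goto a→13 b→1 e→8
  1='b' goto a→4 c→2
  2='bc' goto a→3
  3='bca' goto ·  [P0 ends]
  4='ba' goto a→5
  5='baa' goto c→6
  6='baac' goto d→7
  7='baacd' goto ·  [P1 ends]
  8='e' goto d→9
  9='ed' goto b→10
  10='edb' goto e→11  [P2 ends]
  11='edbe' goto a→12
  12='edbea' goto ·  [P3 ends]
  13='a' goto c→14
  14='ac' goto d→15
  15='acd' goto ·  [P4 ends]

Failure links (BFS by depth):
  fail(1) 'b': from fail(0)=0 chase 'b': 0 ⇒ 0;  out=∅∪out(0)=∅
  fail(8) 'e': from fail(0)=0 chase 'e': 0 ⇒ 0;  out=∅∪out(0)=∅
  fail(13) 'a': from fail(0)=0 chase 'a': 0 ⇒ 0;  out=∅∪out(0)=∅
  fail(2) 'bc': from fail(1)=0 chase 'c': 0 ⇒ 0;  out=∅∪out(0)=∅
  fail(4) 'ba': from fail(1)=0 chase 'a': 0 ⇒ 13;  out=∅∪out(13)=∅
  fail(9) 'ed': from fail(8)=0 chase 'd': 0 ⇒ 0;  out=∅∪out(0)=∅
  fail(14) 'ac': from fail(13)=0 chase 'c': 0 ⇒ 0;  out=∅∪out(0)=∅
  fail(3) 'bca': from fail(2)=0 chase 'a': 0 ⇒ 13;  out={0}∪out(13)={0}
  fail(5) 'baa': from fail(4)=13 chase 'a': 13→0 ⇒ 13;  out=∅∪out(13)=∅
  fail(10) 'edb': from fail(9)=0 chase 'b': 0 ⇒ 1;  out={2}∪out(1)={2}
  fail(15) 'acd': from fail(14)=0 chase 'd': 0 ⇒ 0;  out={4}∪out(0)={4}
  fail(6) 'baac': from fail(5)=13 chase 'c': 13 ⇒ 14;  out=∅∪out(14)=∅
  fail(11) 'edbe': from fail(10)=1 chase 'e': 1→0 ⇒ 8;  out=∅∪out(8)=∅
  fail(7) 'baacd': from fail(6)=14 chase 'd': 14 ⇒ 15;  out={1}∪out(15)={1,4}
  fail(12) 'edbea': from fail(11)=8 chase 'a': 8→0 ⇒ 13;  out={3}∪out(13)={3}

Text stream:
[0] read 'b'  n0⇒n1
[1] read 'a'  n1⇒n4
[2] read 'e'  n4⇒n8 (fail-walked)
[3] read 'd'  n8⇒n9
[4] read 'b'  n9⇒n10  ** P2@[2:4]
[5] read 'e'  n10⇒n11
[6] read 'a'  n11⇒n12  ** P3@[2:6]
[7] read 'a'  n12⇒n13 (fail-walked)
[8] read 'c'  n13⇒n14
[9] read 'd'  n14⇒n15  ** P4@[7:9]
[10] read 'b'  n15⇒n1 (fail-walked)
[11] read 'd'  n1⇒n0 (fail-walked)
[12] read 'c'  n0⇒n0
[13] read 'd'  n0⇒n0
[14] read 'b'  n0⇒n1
[15] read 'c'  n1⇒n2
[16] read 'a'  n2⇒n3  ** P0@[14:16]
[17] read 'a'  n3⇒n13 (fail-walked)
[18] read 'b'  n13⇒n1 (fail-walked)
[19] read 'a'  n1⇒n4
[20] read 'a'  n4⇒n5

All matches (sorted): [[4,2],[6,3],[9,4],[16,0]]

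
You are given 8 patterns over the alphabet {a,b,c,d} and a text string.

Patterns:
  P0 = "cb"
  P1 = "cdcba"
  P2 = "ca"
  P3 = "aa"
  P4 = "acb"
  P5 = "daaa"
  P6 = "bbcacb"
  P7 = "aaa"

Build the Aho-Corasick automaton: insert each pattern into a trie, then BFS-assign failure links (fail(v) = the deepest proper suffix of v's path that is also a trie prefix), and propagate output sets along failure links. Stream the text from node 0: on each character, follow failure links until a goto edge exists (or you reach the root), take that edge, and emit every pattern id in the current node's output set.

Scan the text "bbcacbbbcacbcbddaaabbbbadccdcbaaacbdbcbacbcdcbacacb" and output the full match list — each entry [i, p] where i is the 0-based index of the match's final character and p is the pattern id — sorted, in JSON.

Construct AC machine:
Trie (insert patterns):
  n0 'ε': a→8 b→16 c→1 d→12
  n1 'c': a→7 b→2 d→3
  n2 'cb': ·  ←P0
  n3 'cd': c→4
  n4 'cdc': b→5
  n5 'cdcb': a→6
  n6 'cdcba': ·  ←P1
  n7 'ca': ·  ←P2
  n8 'a': a→9 c→10
  n9 'aa': a→22  ←P3
  n10 'ac': b→11
  n11 'acb': ·  ←P4
  n12 'd': a→13
  n13 'da': a→14
  n14 'daa': a→15
  n15 'daaa': ·  ←P5
  n16 'b': b→17
  n17 'bb': c→18
  n18 'bbc': a→19
  n19 'bbca': c→20
  n20 'bbcac': b→21
  n21 'bbcacb': ·  ←P6
  n22 'aaa': ·  ←P7

Failure links (BFS by depth):
  n1('c'): parent n0 fail=0; on 'c' 0 → fail=0;  out ∅∪∅=∅
  n8('a'): parent n0 fail=0; on 'a' 0 → fail=0;  out ∅∪∅=∅
  n12('d'): parent n0 fail=0; on 'd' 0 → fail=0;  out ∅∪∅=∅
  n16('b'): parent n0 fail=0; on 'b' 0 → fail=0;  out ∅∪∅=∅
  n2('cb'): parent n1 fail=0; on 'b' 0 → fail=16;  out {0}∪∅={0}
  n3('cd'): parent n1 fail=0; on 'd' 0 → fail=12;  out ∅∪∅=∅
  n7('ca'): parent n1 fail=0; on 'a' 0 → fail=8;  out {2}∪∅={2}
  n9('aa'): parent n8 fail=0; on 'a' 0 → fail=8;  out {3}∪∅={3}
  n10('ac'): parent n8 fail=0; on 'c' 0 → fail=1;  out ∅∪∅=∅
  n13('da'): parent n12 fail=0; on 'a' 0 → fail=8;  out ∅∪∅=∅
  n17('bb'): parent n16 fail=0; on 'b' 0 → fail=16;  out ∅∪∅=∅
  n4('cdc'): parent n3 fail=12; on 'c' 12→0 → fail=1;  out ∅∪∅=∅
  n11('acb'): parent n10 fail=1; on 'b' 1 → fail=2;  out {4}∪{0}={0,4}
  n14('daa'): parent n13 fail=8; on 'a' 8 → fail=9;  out ∅∪{3}={3}
  n18('bbc'): parent n17 fail=16; on 'c' 16→0 → fail=1;  out ∅∪∅=∅
  n22('aaa'): parent n9 fail=8; on 'a' 8 → fail=9;  out {7}∪{3}={3,7}
  n5('cdcb'): parent n4 fail=1; on 'b' 1 → fail=2;  out ∅∪{0}={0}
  n15('daaa'): parent n14 fail=9; on 'a' 9 → fail=22;  out {5}∪{3,7}={3,5,7}
  n19('bbca'): parent n18 fail=1; on 'a' 1 → fail=7;  out ∅∪{2}={2}
  n6('cdcba'): parent n5 fail=2; on 'a' 2→16→0 → fail=8;  out {1}∪∅={1}
  n20('bbcac'): parent n19 fail=7; on 'c' 7→8 → fail=10;  out ∅∪∅=∅
  n21('bbcacb'): parent n20 fail=10; on 'b' 10 → fail=11;  out {6}∪{0,4}={0,4,6}

Scan:
[0] read 'b'  n0⇒n16
[1] read 'b'  n16⇒n17
[2] read 'c'  n17⇒n18
[3] read 'a'  n18⇒n19  → match P2@[2:3]
[4] read 'c'  n19⇒n20
[5] read 'b'  n20⇒n21  → match P0@[4:5],P4@[3:5],P6@[0:5]
[6] read 'b'  n21⇒n17 (fail-walked)
[7] read 'b'  n17⇒n17 (fail-walked)
[8] read 'c'  n17⇒n18
[9] read 'a'  n18⇒n19  → match P2@[8:9]
[10] read 'c'  n19⇒n20
[11] read 'b'  n20⇒n21  → match P0@[10:11],P4@[9:11],P6@[6:11]
[12] read 'c'  n21⇒n1 (fail-walked)
[13] read 'b'  n1⇒n2  → match P0@[12:13]
[14] read 'd'  n2⇒n12 (fail-walked)
[15] read 'd'  n12⇒n12 (fail-walked)
[16] read 'a'  n12⇒n13
[17] read 'a'  n13⇒n14  → match P3@[16:17]
[18] read 'a'  n14⇒n15  → match P3@[17:18],P5@[15:18],P7@[16:18]
[19] read 'b'  n15⇒n16 (fail-walked)
[20] read 'b'  n16⇒n17
[21] read 'b'  n17⇒n17 (fail-walked)
[22] read 'b'  n17⇒n17 (fail-walked)
[23] read 'a'  n17⇒n8 (fail-walked)
[24] read 'd'  n8⇒n12 (fail-walked)
[25] read 'c'  n12⇒n1 (fail-walked)
[26] read 'c'  n1⇒n1 (fail-walked)
[27] read 'd'  n1⇒n3
[28] read 'c'  n3⇒n4
[29] read 'b'  n4⇒n5  → match P0@[28:29]
[30] read 'a'  n5⇒n6  → match P1@[26:30]
[31] read 'a'  n6⇒n9 (fail-walked)  → match P3@[30:31]
[32] read 'a'  n9⇒n22  → match P3@[31:32],P7@[30:32]
[33] read 'c'  n22⇒n10 (fail-walked)
[34] read 'b'  n10⇒n11  → match P0@[33:34],P4@[32:34]
[35] read 'd'  n11⇒n12 (fail-walked)
[36] read 'b'  n12⇒n16 (fail-walked)
[37] read 'c'  n16⇒n1 (fail-walked)
[38] read 'b'  n1⇒n2  → match P0@[37:38]
[39] read 'a'  n2⇒n8 (fail-walked)
[40] read 'c'  n8⇒n10
[41] read 'b'  n10⇒n11  → match P0@[40:41],P4@[39:41]
[42] read 'c'  n11⇒n1 (fail-walked)
[43] read 'd'  n1⇒n3
[44] read 'c'  n3⇒n4
[45] read 'b'  n4⇒n5  → match P0@[44:45]
[46] read 'a'  n5⇒n6  → match P1@[42:46]
[47] read 'c'  n6⇒n10 (fail-walked)
[48] read 'a'  n10⇒n7 (fail-walked)  → match P2@[47:48]
[49] read 'c'  n7⇒n10 (fail-walked)
[50] read 'b'  n10⇒n11  → match P0@[49:50],P4@[48:50]

Result: [[3,2],[5,0],[5,4],[5,6],[9,2],[11,0],[11,4],[11,6],[13,0],[17,3],[18,3],[18,5],[18,7],[29,0],[30,1],[31,3],[32,3],[32,7],[34,0],[34,4],[38,0],[41,0],[41,4],[45,0],[46,1],[48,2],[50,0],[50,4]]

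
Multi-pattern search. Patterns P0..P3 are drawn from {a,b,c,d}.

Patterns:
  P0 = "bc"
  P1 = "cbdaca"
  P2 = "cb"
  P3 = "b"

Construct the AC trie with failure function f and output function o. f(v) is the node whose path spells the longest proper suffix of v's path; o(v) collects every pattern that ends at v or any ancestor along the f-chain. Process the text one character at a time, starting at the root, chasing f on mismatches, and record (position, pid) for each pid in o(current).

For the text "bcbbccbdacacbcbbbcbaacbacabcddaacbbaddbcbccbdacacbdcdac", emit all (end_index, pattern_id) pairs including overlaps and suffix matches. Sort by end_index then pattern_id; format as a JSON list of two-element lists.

Build automaton:
Trie (insert patterns):
  n0 'ε': b→1 c→3
  n1 'b': c→2  ←P3
  n2 'bc': ·  ←P0
  n3 'c': b→4
  n4 'cb': d→5  ←P2
  n5 'cbd': a→6
  n6 'cbda': c→7
  n7 'cbdac': a→8
  n8 'cbdaca': ·  ←P1

BFS fail/out derivation:
  n1('b'): parent n0 fail=0; on 'b' 0 → fail=0;  out {3}∪∅={3}
  n3('c'): parent n0 fail=0; on 'c' 0 → fail=0;  out ∅∪∅=∅
  n2('bc'): parent n1 fail=0; on 'c' 0 → fail=3;  out {0}∪∅={0}
  n4('cb'): parent n3 fail=0; on 'b' 0 → fail=1;  out {2}∪{3}={2,3}
  n5('cbd'): parent n4 fail=1; on 'd' 1→0 → fail=0;  out ∅∪∅=∅
  n6('cbda'): parent n5 fail=0; on 'a' 0 → fail=0;  out ∅∪∅=∅
  n7('cbdac'): parent n6 fail=0; on 'c' 0 → fail=3;  out ∅∪∅=∅
  n8('cbdaca'): parent n7 fail=3; on 'a' 3→0 → fail=0;  out {1}∪∅={1}

Text stream:
[0] read 'b'  n0⇒n1  ** P3@[0:0]
[1] read 'c'  n1⇒n2  ** P0@[0:1]
[2] read 'b'  n2⇒n4 (fail-walked)  ** P2@[1:2],P3@[2:2]
[3] read 'b'  n4⇒n1 (fail-walked)  ** P3@[3:3]
[4] read 'c'  n1⇒n2  ** P0@[3:4]
[5] read 'c'  n2⇒n3 (fail-walked)
[6] read 'b'  n3⇒n4  ** P2@[5:6],P3@[6:6]
[7] read 'd'  n4⇒n5
[8] read 'a'  n5⇒n6
[9] read 'c'  n6⇒n7
[10] read 'a'  n7⇒n8  ** P1@[5:10]
[11] read 'c'  n8⇒n3 (fail-walked)
[12] read 'b'  n3⇒n4  ** P2@[11:12],P3@[12:12]
[13] read 'c'  n4⇒n2 (fail-walked)  ** P0@[12:13]
[14] read 'b'  n2⇒n4 (fail-walked)  ** P2@[13:14],P3@[14:14]
[15] read 'b'  n4⇒n1 (fail-walked)  ** P3@[15:15]
[16] read 'b'  n1⇒n1 (fail-walked)  ** P3@[16:16]
[17] read 'c'  n1⇒n2  ** P0@[16:17]
[18] read 'b'  n2⇒n4 (fail-walked)  ** P2@[17:18],P3@[18:18]
[19] read 'a'  n4⇒n0 (fail-walked)
[20] read 'a'  n0⇒n0
[21] read 'c'  n0⇒n3
[22] read 'b'  n3⇒n4  ** P2@[21:22],P3@[22:22]
[23] read 'a'  n4⇒n0 (fail-walked)
[24] read 'c'  n0⇒n3
[25] read 'a'  n3⇒n0 (fail-walked)
[26] read 'b'  n0⇒n1  ** P3@[26:26]
[27] read 'c'  n1⇒n2  ** P0@[26:27]
[28] read 'd'  n2⇒n0 (fail-walked)
[29] read 'd'  n0⇒n0
[30] read 'a'  n0⇒n0
[31] read 'a'  n0⇒n0
[32] read 'c'  n0⇒n3
[33] read 'b'  n3⇒n4  ** P2@[32:33],P3@[33:33]
[34] read 'b'  n4⇒n1 (fail-walked)  ** P3@[34:34]
[35] read 'a'  n1⇒n0 (fail-walked)
[36] read 'd'  n0⇒n0
[37] read 'd'  n0⇒n0
[38] read 'b'  n0⇒n1  ** P3@[38:38]
[39] read 'c'  n1⇒n2  ** P0@[38:39]
[40] read 'b'  n2⇒n4 (fail-walked)  ** P2@[39:40],P3@[40:40]
[41] read 'c'  n4⇒n2 (fail-walked)  ** P0@[40:41]
[42] read 'c'  n2⇒n3 (fail-walked)
[43] read 'b'  n3⇒n4  ** P2@[42:43],P3@[43:43]
[44] read 'd'  n4⇒n5
[45] read 'a'  n5⇒n6
[46] read 'c'  n6⇒n7
[47] read 'a'  n7⇒n8  ** P1@[42:47]
[48] read 'c'  n8⇒n3 (fail-walked)
[49] read 'b'  n3⇒n4  ** P2@[48:49],P3@[49:49]
[50] read 'd'  n4⇒n5
[51] read 'c'  n5⇒n3 (fail-walked)
[52] read 'd'  n3⇒n0 (fail-walked)
[53] read 'a'  n0⇒n0
[54] read 'c'  n0⇒n3

Matches: [[0,3],[1,0],[2,2],[2,3],[3,3],[4,0],[6,2],[6,3],[10,1],[12,2],[12,3],[13,0],[14,2],[14,3],[15,3],[16,3],[17,0],[18,2],[18,3],[22,2],[22,3],[26,3],[27,0],[33,2],[33,3],[34,3],[38,3],[39,0],[40,2],[40,3],[41,0],[43,2],[43,3],[47,1],[49,2],[49,3]]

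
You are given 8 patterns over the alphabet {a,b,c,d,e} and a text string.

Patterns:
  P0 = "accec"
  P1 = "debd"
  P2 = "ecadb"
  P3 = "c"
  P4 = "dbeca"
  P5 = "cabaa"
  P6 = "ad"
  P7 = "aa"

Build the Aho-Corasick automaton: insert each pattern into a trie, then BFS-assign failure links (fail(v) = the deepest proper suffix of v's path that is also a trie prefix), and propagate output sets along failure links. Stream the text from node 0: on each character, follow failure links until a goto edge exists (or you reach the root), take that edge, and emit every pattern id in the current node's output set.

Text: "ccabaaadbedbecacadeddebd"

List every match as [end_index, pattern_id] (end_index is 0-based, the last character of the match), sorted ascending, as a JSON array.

Build:
Trie nodes:
  0='ε' goto a→1 c→15 d→6 e→10
  1='a' goto a→25 c→2 d→24
  2='ac' goto c→3
  3='acc' goto e→4
  4='acce' goto c→5
  5='accec' goto ·  [P0 ends]
  6='d' goto b→16 e→7
  7='de' goto b→8
  8='deb' goto d→9
  9='debd' goto ·  [P1 ends]
  10='e' goto c→11
  11='ec' goto a→12
  12='eca' goto d→13
  13='ecad' goto b→14
  14='ecadb' goto ·  [P2 ends]
  15='c' goto a→20  [P3 ends]
  16='db' goto e→17
  17='dbe' goto c→18
  18='dbec' goto a→19
  19='dbeca' goto ·  [P4 ends]
  20='ca' goto b→21
  21='cab' goto a→22
  22='caba' goto a→23
  23='cabaa' goto ·  [P5 ends]
  24='ad' goto ·  [P6 ends]
  25='aa' goto ·  [P7 ends]

Failure links (BFS by depth):
  n1('a'): parent n0 fail=0; on 'a' 0 → fail=0;  out ∅∪∅=∅
  n6('d'): parent n0 fail=0; on 'd' 0 → fail=0;  out ∅∪∅=∅
  n10('e'): parent n0 fail=0; on 'e' 0 → fail=0;  out ∅∪∅=∅
  n15('c'): parent n0 fail=0; on 'c' 0 → fail=0;  out {3}∪∅={3}
  n2('ac'): parent n1 fail=0; on 'c' 0 → fail=15;  out ∅∪{3}={3}
  n7('de'): parent n6 fail=0; on 'e' 0 → fail=10;  out ∅∪∅=∅
  n11('ec'): parent n10 fail=0; on 'c' 0 → fail=15;  out ∅∪{3}={3}
  n16('db'): parent n6 fail=0; on 'b' 0 → fail=0;  out ∅∪∅=∅
  n20('ca'): parent n15 fail=0; on 'a' 0 → fail=1;  out ∅∪∅=∅
  n24('ad'): parent n1 fail=0; on 'd' 0 → fail=6;  out {6}∪∅={6}
  n25('aa'): parent n1 fail=0; on 'a' 0 → fail=1;  out {7}∪∅={7}
  n3('acc'): parent n2 fail=15; on 'c' 15→0 → fail=15;  out ∅∪{3}={3}
  n8('deb'): parent n7 fail=10; on 'b' 10→0 → fail=0;  out ∅∪∅=∅
  n12('eca'): parent n11 fail=15; on 'a' 15 → fail=20;  out ∅∪∅=∅
  n17('dbe'): parent n16 fail=0; on 'e' 0 → fail=10;  out ∅∪∅=∅
  n21('cab'): parent n20 fail=1; on 'b' 1→0 → fail=0;  out ∅∪∅=∅
  n4('acce'): parent n3 fail=15; on 'e' 15→0 → fail=10;  out ∅∪∅=∅
  n9('debd'): parent n8 fail=0; on 'd' 0 → fail=6;  out {1}∪∅={1}
  n13('ecad'): parent n12 fail=20; on 'd' 20→1 → fail=24;  out ∅∪{6}={6}
  n18('dbec'): parent n17 fail=10; on 'c' 10 → fail=11;  out ∅∪{3}={3}
  n22('caba'): parent n21 fail=0; on 'a' 0 → fail=1;  out ∅∪∅=∅
  n5('accec'): parent n4 fail=10; on 'c' 10 → fail=11;  out {0}∪{3}={0,3}
  n14('ecadb'): parent n13 fail=24; on 'b' 24→6 → fail=16;  out {2}∪∅={2}
  n19('dbeca'): parent n18 fail=11; on 'a' 11 → fail=12;  out {4}∪∅={4}
  n23('cabaa'): parent n22 fail=1; on 'a' 1 → fail=25;  out {5}∪{7}={5,7}

Run:
pos 0 'c': at 15  emit P3@[0:0]
pos 1 'c': at 15 ·f  emit P3@[1:1]
pos 2 'a': at 20
pos 3 'b': at 21
pos 4 'a': at 22
pos 5 'a': at 23  emit P5@[1:5],P7@[4:5]
pos 6 'a': at 25 ·f  emit P7@[5:6]
pos 7 'd': at 24 ·f  emit P6@[6:7]
pos 8 'b': at 16 ·f
pos 9 'e': at 17
pos 10 'd': at 6 ·f
pos 11 'b': at 16
pos 12 'e': at 17
pos 13 'c': at 18  emit P3@[13:13]
pos 14 'a': at 19  emit P4@[10:14]
pos 15 'c': at 2 ·f  emit P3@[15:15]
pos 16 'a': at 20 ·f
pos 17 'd': at 24 ·f  emit P6@[16:17]
pos 18 'e': at 7 ·f
pos 19 'd': at 6 ·f
pos 20 'd': at 6 ·f
pos 21 'e': at 7
pos 22 'b': at 8
pos 23 'd': at 9  emit P1@[20:23]

Matches: [[0,3],[1,3],[5,5],[5,7],[6,7],[7,6],[13,3],[14,4],[15,3],[17,6],[23,1]]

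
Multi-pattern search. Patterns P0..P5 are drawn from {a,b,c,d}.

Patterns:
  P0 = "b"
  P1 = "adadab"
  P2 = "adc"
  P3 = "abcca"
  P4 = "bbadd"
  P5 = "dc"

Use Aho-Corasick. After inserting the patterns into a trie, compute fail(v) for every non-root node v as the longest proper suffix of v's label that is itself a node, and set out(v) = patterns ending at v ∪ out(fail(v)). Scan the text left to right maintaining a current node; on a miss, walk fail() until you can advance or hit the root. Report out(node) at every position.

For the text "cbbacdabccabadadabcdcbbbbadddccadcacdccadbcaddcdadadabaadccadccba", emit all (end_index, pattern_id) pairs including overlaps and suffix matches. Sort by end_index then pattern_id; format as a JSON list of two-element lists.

Construct AC machine:
Trie (insert patterns):
  0='ε' goto a→2 b→1 d→17
  1='b' goto b→13  ←P0
  2='a' goto b→9 d→3
  3='ad' goto a→4 c→8
  4='ada' goto d→5
  5='adad' goto a→6
  6='adada' goto b→7
  7='adadab' goto ·  ←P1
  8='adc' goto ·  ←P2
  9='ab' goto c→10
  10='abc' goto c→11
  11='abcc' goto a→12
  12='abcca' goto ·  ←P3
  13='bb' goto a→14
  14='bba' goto d→15
  15='bbad' goto d→16
  16='bbadd' goto ·  ←P4
  17='d' goto c→18
  18='dc' goto ·  ←P5

Failure links (BFS by depth):
  n1('b'): parent n0 fail=0; on 'b' 0 → fail=0;  out {0}∪∅={0}
  n2('a'): parent n0 fail=0; on 'a' 0 → fail=0;  out ∅∪∅=∅
  n17('d'): parent n0 fail=0; on 'd' 0 → fail=0;  out ∅∪∅=∅
  n3('ad'): parent n2 fail=0; on 'd' 0 → fail=17;  out ∅∪∅=∅
  n9('ab'): parent n2 fail=0; on 'b' 0 → fail=1;  out ∅∪{0}={0}
  n13('bb'): parent n1 fail=0; on 'b' 0 → fail=1;  out ∅∪{0}={0}
  n18('dc'): parent n17 fail=0; on 'c' 0 → fail=0;  out {5}∪∅={5}
  n4('ada'): parent n3 fail=17; on 'a' 17→0 → fail=2;  out ∅∪∅=∅
  n8('adc'): parent n3 fail=17; on 'c' 17 → fail=18;  out {2}∪{5}={2,5}
  n10('abc'): parent n9 fail=1; on 'c' 1→0 → fail=0;  out ∅∪∅=∅
  n14('bba'): parent n13 fail=1; on 'a' 1→0 → fail=2;  out ∅∪∅=∅
  n5('adad'): parent n4 fail=2; on 'd' 2 → fail=3;  out ∅∪∅=∅
  n11('abcc'): parent n10 fail=0; on 'c' 0 → fail=0;  out ∅∪∅=∅
  n15('bbad'): parent n14 fail=2; on 'd' 2 → fail=3;  out ∅∪∅=∅
  n6('adada'): parent n5 fail=3; on 'a' 3 → fail=4;  out ∅∪∅=∅
  n12('abcca'): parent n11 fail=0; on 'a' 0 → fail=2;  out {3}∪∅={3}
  n16('bbadd'): parent n15 fail=3; on 'd' 3→17→0 → fail=17;  out {4}∪∅={4}
  n7('adadab'): parent n6 fail=4; on 'b' 4→2 → fail=9;  out {1}∪{0}={0,1}

Run:
i=0 'c': node 0→0
i=1 'b': node 0→1  ** P0@[1:1]
i=2 'b': node 1→13  ** P0@[2:2]
i=3 'a': node 13→14
i=4 'c': node 14→0 ·f
i=5 'd': node 0→17
i=6 'a': node 17→2 ·f
i=7 'b': node 2→9  ** P0@[7:7]
i=8 'c': node 9→10
i=9 'c': node 10→11
i=10 'a': node 11→12  ** P3@[6:10]
i=11 'b': node 12→9 ·f  ** P0@[11:11]
i=12 'a': node 9→2 ·f
i=13 'd': node 2→3
i=14 'a': node 3→4
i=15 'd': node 4→5
i=16 'a': node 5→6
i=17 'b': node 6→7  ** P0@[17:17],P1@[12:17]
i=18 'c': node 7→10 ·f
i=19 'd': node 10→17 ·f
i=20 'c': node 17→18  ** P5@[19:20]
i=21 'b': node 18→1 ·f  ** P0@[21:21]
i=22 'b': node 1→13  ** P0@[22:22]
i=23 'b': node 13→13 ·f  ** P0@[23:23]
i=24 'b': node 13→13 ·f  ** P0@[24:24]
i=25 'a': node 13→14
i=26 'd': node 14→15
i=27 'd': node 15→16  ** P4@[23:27]
i=28 'd': node 16→17 ·f
i=29 'c': node 17→18  ** P5@[28:29]
i=30 'c': node 18→0 ·f
i=31 'a': node 0→2
i=32 'd': node 2→3
i=33 'c': node 3→8  ** P2@[31:33],P5@[32:33]
i=34 'a': node 8→2 ·f
i=35 'c': node 2→0 ·f
i=36 'd': node 0→17
i=37 'c': node 17→18  ** P5@[36:37]
i=38 'c': node 18→0 ·f
i=39 'a': node 0→2
i=40 'd': node 2→3
i=41 'b': node 3→1 ·f  ** P0@[41:41]
i=42 'c': node 1→0 ·f
i=43 'a': node 0→2
i=44 'd': node 2→3
i=45 'd': node 3→17 ·f
i=46 'c': node 17→18  ** P5@[45:46]
i=47 'd': node 18→17 ·f
i=48 'a': node 17→2 ·f
i=49 'd': node 2→3
i=50 'a': node 3→4
i=51 'd': node 4→5
i=52 'a': node 5→6
i=53 'b': node 6→7  ** P0@[53:53],P1@[48:53]
i=54 'a': node 7→2 ·f
i=55 'a': node 2→2 ·f
i=56 'd': node 2→3
i=57 'c': node 3→8  ** P2@[55:57],P5@[56:57]
i=58 'c': node 8→0 ·f
i=59 'a': node 0→2
i=60 'd': node 2→3
i=61 'c': node 3→8  ** P2@[59:61],P5@[60:61]
i=62 'c': node 8→0 ·f
i=63 'b': node 0→1  ** P0@[63:63]
i=64 'a': node 1→2 ·f

Result: [[1,0],[2,0],[7,0],[10,3],[11,0],[17,0],[17,1],[20,5],[21,0],[22,0],[23,0],[24,0],[27,4],[29,5],[33,2],[33,5],[37,5],[41,0],[46,5],[53,0],[53,1],[57,2],[57,5],[61,2],[61,5],[63,0]]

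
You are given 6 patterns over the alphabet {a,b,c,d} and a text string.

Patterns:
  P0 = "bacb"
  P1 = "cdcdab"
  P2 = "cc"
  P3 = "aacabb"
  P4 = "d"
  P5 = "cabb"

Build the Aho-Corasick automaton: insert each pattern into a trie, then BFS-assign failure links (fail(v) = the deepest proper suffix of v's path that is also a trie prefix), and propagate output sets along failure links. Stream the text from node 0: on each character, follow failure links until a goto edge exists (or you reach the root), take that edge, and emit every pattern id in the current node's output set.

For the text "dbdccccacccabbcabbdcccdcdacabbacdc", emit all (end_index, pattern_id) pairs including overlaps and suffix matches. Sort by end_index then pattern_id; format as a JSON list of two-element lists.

Construct AC machine:
Trie (insert patterns):
  0='ε' goto a→12 b→1 c→5 d→18
  1='b' goto a→2
  2='ba' goto c→3
  3='bac' goto b→4
  4='bacb' goto ·  [P0 ends]
  5='c' goto a→19 c→11 d→6
  6='cd' goto c→7
  7='cdc' goto d→8
  8='cdcd' goto a→9
  9='cdcda' goto b→10
  10='cdcdab' goto ·  [P1 ends]
  11='cc' goto ·  [P2 ends]
  12='a' goto a→13
  13='aa' goto c→14
  14='aac' goto a→15
  15='aaca' goto b→16
  16='aacab' goto b→17
  17='aacabb' goto ·  [P3 ends]
  18='d' goto ·  [P4 ends]
  19='ca' goto b→20
  20='cab' goto b→21
  21='cabb' goto ·  [P5 ends]

BFS fail/out derivation:
  n1('b'): parent n0 fail=0; on 'b' 0 → fail=0;  out ∅∪∅=∅
  n5('c'): parent n0 fail=0; on 'c' 0 → fail=0;  out ∅∪∅=∅
  n12('a'): parent n0 fail=0; on 'a' 0 → fail=0;  out ∅∪∅=∅
  n18('d'): parent n0 fail=0; on 'd' 0 → fail=0;  out {4}∪∅={4}
  n2('ba'): parent n1 fail=0; on 'a' 0 → fail=12;  out ∅∪∅=∅
  n6('cd'): parent n5 fail=0; on 'd' 0 → fail=18;  out ∅∪{4}={4}
  n11('cc'): parent n5 fail=0; on 'c' 0 → fail=5;  out {2}∪∅={2}
  n13('aa'): parent n12 fail=0; on 'a' 0 → fail=12;  out ∅∪∅=∅
  n19('ca'): parent n5 fail=0; on 'a' 0 → fail=12;  out ∅∪∅=∅
  n3('bac'): parent n2 fail=12; on 'c' 12→0 → fail=5;  out ∅∪∅=∅
  n7('cdc'): parent n6 fail=18; on 'c' 18→0 → fail=5;  out ∅∪∅=∅
  n14('aac'): parent n13 fail=12; on 'c' 12→0 → fail=5;  out ∅∪∅=∅
  n20('cab'): parent n19 fail=12; on 'b' 12→0 → fail=1;  out ∅∪∅=∅
  n4('bacb'): parent n3 fail=5; on 'b' 5→0 → fail=1;  out {0}∪∅={0}
  n8('cdcd'): parent n7 fail=5; on 'd' 5 → fail=6;  out ∅∪{4}={4}
  n15('aaca'): parent n14 fail=5; on 'a' 5 → fail=19;  out ∅∪∅=∅
  n21('cabb'): parent n20 fail=1; on 'b' 1→0 → fail=1;  out {5}∪∅={5}
  n9('cdcda'): parent n8 fail=6; on 'a' 6→18→0 → fail=12;  out ∅∪∅=∅
  n16('aacab'): parent n15 fail=19; on 'b' 19 → fail=20;  out ∅∪∅=∅
  n10('cdcdab'): parent n9 fail=12; on 'b' 12→0 → fail=1;  out {1}∪∅={1}
  n17('aacabb'): parent n16 fail=20; on 'b' 20 → fail=21;  out {3}∪{5}={3,5}

Scan:
pos 0 'd': at 18  ** P4@[0:0]
pos 1 'b': at 1 (via fail)
pos 2 'd': at 18 (via fail)  ** P4@[2:2]
pos 3 'c': at 5 (via fail)
pos 4 'c': at 11  ** P2@[3:4]
pos 5 'c': at 11 (via fail)  ** P2@[4:5]
pos 6 'c': at 11 (via fail)  ** P2@[5:6]
pos 7 'a': at 19 (via fail)
pos 8 'c': at 5 (via fail)
pos 9 'c': at 11  ** P2@[8:9]
pos 10 'c': at 11 (via fail)  ** P2@[9:10]
pos 11 'a': at 19 (via fail)
pos 12 'b': at 20
pos 13 'b': at 21  ** P5@[10:13]
pos 14 'c': at 5 (via fail)
pos 15 'a': at 19
pos 16 'b': at 20
pos 17 'b': at 21  ** P5@[14:17]
pos 18 'd': at 18 (via fail)  ** P4@[18:18]
pos 19 'c': at 5 (via fail)
pos 20 'c': at 11  ** P2@[19:20]
pos 21 'c': at 11 (via fail)  ** P2@[20:21]
pos 22 'd': at 6 (via fail)  ** P4@[22:22]
pos 23 'c': at 7
pos 24 'd': at 8  ** P4@[24:24]
pos 25 'a': at 9
pos 26 'c': at 5 (via fail)
pos 27 'a': at 19
pos 28 'b': at 20
pos 29 'b': at 21  ** P5@[26:29]
pos 30 'a': at 2 (via fail)
pos 31 'c': at 3
pos 32 'd': at 6 (via fail)  ** P4@[32:32]
pos 33 'c': at 7

Matches: [[0,4],[2,4],[4,2],[5,2],[6,2],[9,2],[10,2],[13,5],[17,5],[18,4],[20,2],[21,2],[22,4],[24,4],[29,5],[32,4]]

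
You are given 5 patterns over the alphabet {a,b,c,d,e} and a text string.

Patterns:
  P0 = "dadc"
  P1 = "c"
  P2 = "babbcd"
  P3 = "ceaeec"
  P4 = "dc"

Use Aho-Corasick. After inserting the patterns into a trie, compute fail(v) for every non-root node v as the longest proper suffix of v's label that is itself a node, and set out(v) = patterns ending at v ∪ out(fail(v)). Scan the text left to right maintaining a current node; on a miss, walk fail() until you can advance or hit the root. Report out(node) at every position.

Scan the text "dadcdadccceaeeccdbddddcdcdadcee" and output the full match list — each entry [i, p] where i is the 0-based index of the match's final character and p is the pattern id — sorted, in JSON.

Construct AC machine:
Trie (insert patterns):
  0='ε' goto b→6 c→5 d→1
  1='d' goto a→2 c→17
  2='da' goto d→3
  3='dad' goto c→4
  4='dadc' goto ·  ←P0
  5='c' goto e→12  ←P1
  6='b' goto a→7
  7='ba' goto b→8
  8='bab' goto b→9
  9='babb' goto c→10
  10='babbc' goto d→11
  11='babbcd' goto ·  ←P2
  12='ce' goto a→13
  13='cea' goto e→14
  14='ceae' goto e→15
  15='ceaee' goto c→16
  16='ceaeec' goto ·  ←P3
  17='dc' goto ·  ←P4

Failure links (BFS by depth):
  fail(1) 'd': from fail(0)=0 chase 'd': 0 ⇒ 0;  out=∅∪out(0)=∅
  fail(5) 'c': from fail(0)=0 chase 'c': 0 ⇒ 0;  out={1}∪out(0)={1}
  fail(6) 'b': from fail(0)=0 chase 'b': 0 ⇒ 0;  out=∅∪out(0)=∅
  fail(2) 'da': from fail(1)=0 chase 'a': 0 ⇒ 0;  out=∅∪out(0)=∅
  fail(7) 'ba': from fail(6)=0 chase 'a': 0 ⇒ 0;  out=∅∪out(0)=∅
  fail(12) 'ce': from fail(5)=0 chase 'e': 0 ⇒ 0;  out=∅∪out(0)=∅
  fail(17) 'dc': from fail(1)=0 chase 'c': 0 ⇒ 5;  out={4}∪out(5)={1,4}
  fail(3) 'dad': from fail(2)=0 chase 'd': 0 ⇒ 1;  out=∅∪out(1)=∅
  fail(8) 'bab': from fail(7)=0 chase 'b': 0 ⇒ 6;  out=∅∪out(6)=∅
  fail(13) 'cea': from fail(12)=0 chase 'a': 0 ⇒ 0;  out=∅∪out(0)=∅
  fail(4) 'dadc': from fail(3)=1 chase 'c': 1 ⇒ 17;  out={0}∪out(17)={0,1,4}
  fail(9) 'babb': from fail(8)=6 chase 'b': 6→0 ⇒ 6;  out=∅∪out(6)=∅
  fail(14) 'ceae': from fail(13)=0 chase 'e': 0 ⇒ 0;  out=∅∪out(0)=∅
  fail(10) 'babbc': from fail(9)=6 chase 'c': 6→0 ⇒ 5;  out=∅∪out(5)={1}
  fail(15) 'ceaee': from fail(14)=0 chase 'e': 0 ⇒ 0;  out=∅∪out(0)=∅
  fail(11) 'babbcd': from fail(10)=5 chase 'd': 5→0 ⇒ 1;  out={2}∪out(1)={2}
  fail(16) 'ceaeec': from fail(15)=0 chase 'c': 0 ⇒ 5;  out={3}∪out(5)={1,3}

Text stream:
[0] read 'd'  n0⇒n1
[1] read 'a'  n1⇒n2
[2] read 'd'  n2⇒n3
[3] read 'c'  n3⇒n4  ** P0@[0:3],P1@[3:3],P4@[2:3]
[4] read 'd'  n4⇒n1 (via fail)
[5] read 'a'  n1⇒n2
[6] read 'd'  n2⇒n3
[7] read 'c'  n3⇒n4  ** P0@[4:7],P1@[7:7],P4@[6:7]
[8] read 'c'  n4⇒n5 (via fail)  ** P1@[8:8]
[9] read 'c'  n5⇒n5 (via fail)  ** P1@[9:9]
[10] read 'e'  n5⇒n12
[11] read 'a'  n12⇒n13
[12] read 'e'  n13⇒n14
[13] read 'e'  n14⇒n15
[14] read 'c'  n15⇒n16  ** P1@[14:14],P3@[9:14]
[15] read 'c'  n16⇒n5 (via fail)  ** P1@[15:15]
[16] read 'd'  n5⇒n1 (via fail)
[17] read 'b'  n1⇒n6 (via fail)
[18] read 'd'  n6⇒n1 (via fail)
[19] read 'd'  n1⇒n1 (via fail)
[20] read 'd'  n1⇒n1 (via fail)
[21] read 'd'  n1⇒n1 (via fail)
[22] read 'c'  n1⇒n17  ** P1@[22:22],P4@[21:22]
[23] read 'd'  n17⇒n1 (via fail)
[24] read 'c'  n1⇒n17  ** P1@[24:24],P4@[23:24]
[25] read 'd'  n17⇒n1 (via fail)
[26] read 'a'  n1⇒n2
[27] read 'd'  n2⇒n3
[28] read 'c'  n3⇒n4  ** P0@[25:28],P1@[28:28],P4@[27:28]
[29] read 'e'  n4⇒n12 (via fail)
[30] read 'e'  n12⇒n0 (via fail)

Result: [[3,0],[3,1],[3,4],[7,0],[7,1],[7,4],[8,1],[9,1],[14,1],[14,3],[15,1],[22,1],[22,4],[24,1],[24,4],[28,0],[28,1],[28,4]]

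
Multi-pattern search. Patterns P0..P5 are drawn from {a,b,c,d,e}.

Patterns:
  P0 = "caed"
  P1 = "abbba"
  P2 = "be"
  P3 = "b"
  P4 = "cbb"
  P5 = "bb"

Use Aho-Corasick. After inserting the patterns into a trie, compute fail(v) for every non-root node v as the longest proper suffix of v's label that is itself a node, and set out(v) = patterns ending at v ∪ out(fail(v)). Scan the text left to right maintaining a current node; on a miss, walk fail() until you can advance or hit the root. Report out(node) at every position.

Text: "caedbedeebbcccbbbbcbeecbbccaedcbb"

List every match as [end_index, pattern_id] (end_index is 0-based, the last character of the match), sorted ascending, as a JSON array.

Build automaton:
Trie (insert patterns):
  n0 'ε': a→5 b→10 c→1
  n1 'c': a→2 b→12
  n2 'ca': e→3
  n3 'cae': d→4
  n4 'caed': ·  ←P0
  n5 'a': b→6
  n6 'ab': b→7
  n7 'abb': b→8
  n8 'abbb': a→9
  n9 'abbba': ·  ←P1
  n10 'b': b→14 e→11  ←P3
  n11 'be': ·  ←P2
  n12 'cb': b→13
  n13 'cbb': ·  ←P4
  n14 'bb': ·  ←P5

BFS fail/out derivation:
  fail(1) 'c': from fail(0)=0 chase 'c': 0 ⇒ 0;  out=∅∪out(0)=∅
  fail(5) 'a': from fail(0)=0 chase 'a': 0 ⇒ 0;  out=∅∪out(0)=∅
  fail(10) 'b': from fail(0)=0 chase 'b': 0 ⇒ 0;  out={3}∪out(0)={3}
  fail(2) 'ca': from fail(1)=0 chase 'a': 0 ⇒ 5;  out=∅∪out(5)=∅
  fail(6) 'ab': from fail(5)=0 chase 'b': 0 ⇒ 10;  out=∅∪out(10)={3}
  fail(11) 'be': from fail(10)=0 chase 'e': 0 ⇒ 0;  out={2}∪out(0)={2}
  fail(12) 'cb': from fail(1)=0 chase 'b': 0 ⇒ 10;  out=∅∪out(10)={3}
  fail(14) 'bb': from fail(10)=0 chase 'b': 0 ⇒ 10;  out={5}∪out(10)={3,5}
  fail(3) 'cae': from fail(2)=5 chase 'e': 5→0 ⇒ 0;  out=∅∪out(0)=∅
  fail(7) 'abb': from fail(6)=10 chase 'b': 10 ⇒ 14;  out=∅∪out(14)={3,5}
  fail(13) 'cbb': from fail(12)=10 chase 'b': 10 ⇒ 14;  out={4}∪out(14)={3,4,5}
  fail(4) 'caed': from fail(3)=0 chase 'd': 0 ⇒ 0;  out={0}∪out(0)={0}
  fail(8) 'abbb': from fail(7)=14 chase 'b': 14→10 ⇒ 14;  out=∅∪out(14)={3,5}
  fail(9) 'abbba': from fail(8)=14 chase 'a': 14→10→0 ⇒ 5;  out={1}∪out(5)={1}

Scan:
[0] read 'c'  n0⇒n1
[1] read 'a'  n1⇒n2
[2] read 'e'  n2⇒n3
[3] read 'd'  n3⇒n4  ** P0@[0:3]
[4] read 'b'  n4⇒n10 ·f  ** P3@[4:4]
[5] read 'e'  n10⇒n11  ** P2@[4:5]
[6] read 'd'  n11⇒n0 ·f
[7] read 'e'  n0⇒n0
[8] read 'e'  n0⇒n0
[9] read 'b'  n0⇒n10  ** P3@[9:9]
[10] read 'b'  n10⇒n14  ** P3@[10:10],P5@[9:10]
[11] read 'c'  n14⇒n1 ·f
[12] read 'c'  n1⇒n1 ·f
[13] read 'c'  n1⇒n1 ·f
[14] read 'b'  n1⇒n12  ** P3@[14:14]
[15] read 'b'  n12⇒n13  ** P3@[15:15],P4@[13:15],P5@[14:15]
[16] read 'b'  n13⇒n14 ·f  ** P3@[16:16],P5@[15:16]
[17] read 'b'  n14⇒n14 ·f  ** P3@[17:17],P5@[16:17]
[18] read 'c'  n14⇒n1 ·f
[19] read 'b'  n1⇒n12  ** P3@[19:19]
[20] read 'e'  n12⇒n11 ·f  ** P2@[19:20]
[21] read 'e'  n11⇒n0 ·f
[22] read 'c'  n0⇒n1
[23] read 'b'  n1⇒n12  ** P3@[23:23]
[24] read 'b'  n12⇒n13  ** P3@[24:24],P4@[22:24],P5@[23:24]
[25] read 'c'  n13⇒n1 ·f
[26] read 'c'  n1⇒n1 ·f
[27] read 'a'  n1⇒n2
[28] read 'e'  n2⇒n3
[29] read 'd'  n3⇒n4  ** P0@[26:29]
[30] read 'c'  n4⇒n1 ·f
[31] read 'b'  n1⇒n12  ** P3@[31:31]
[32] read 'b'  n12⇒n13  ** P3@[32:32],P4@[30:32],P5@[31:32]

Result: [[3,0],[4,3],[5,2],[9,3],[10,3],[10,5],[14,3],[15,3],[15,4],[15,5],[16,3],[16,5],[17,3],[17,5],[19,3],[20,2],[23,3],[24,3],[24,4],[24,5],[29,0],[31,3],[32,3],[32,4],[32,5]]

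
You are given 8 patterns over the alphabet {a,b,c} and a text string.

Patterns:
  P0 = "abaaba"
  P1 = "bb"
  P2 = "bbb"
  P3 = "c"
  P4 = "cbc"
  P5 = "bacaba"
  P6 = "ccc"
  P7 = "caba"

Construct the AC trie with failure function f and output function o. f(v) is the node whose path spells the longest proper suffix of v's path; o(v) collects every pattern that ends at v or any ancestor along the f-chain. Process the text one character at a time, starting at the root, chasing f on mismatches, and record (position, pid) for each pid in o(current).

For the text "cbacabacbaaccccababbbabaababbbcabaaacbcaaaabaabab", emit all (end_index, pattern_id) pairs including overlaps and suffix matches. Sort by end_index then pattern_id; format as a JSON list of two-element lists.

Construct AC machine:
Trie nodes:
  n0 'ε': a→1 b→7 c→10
  n1 'a': b→2
  n2 'ab': a→3
  n3 'aba': a→4
  n4 'abaa': b→5
  n5 'abaab': a→6
  n6 'abaaba': ·  ←P0
  n7 'b': a→13 b→8
  n8 'bb': b→9  ←P1
  n9 'bbb': ·  ←P2
  n10 'c': a→20 b→11 c→18  ←P3
  n11 'cb': c→12
  n12 'cbc': ·  ←P4
  n13 'ba': c→14
  n14 'bac': a→15
  n15 'baca': b→16
  n16 'bacab': a→17
  n17 'bacaba': ·  ←P5
  n18 'cc': c→19
  n19 'ccc': ·  ←P6
  n20 'ca': b→21
  n21 'cab': a→22
  n22 'caba': ·  ←P7

BFS fail/out derivation:
  fail(1) 'a': from fail(0)=0 chase 'a': 0 ⇒ 0;  out=∅∪out(0)=∅
  fail(7) 'b': from fail(0)=0 chase 'b': 0 ⇒ 0;  out=∅∪out(0)=∅
  fail(10) 'c': from fail(0)=0 chase 'c': 0 ⇒ 0;  out={3}∪out(0)={3}
  fail(2) 'ab': from fail(1)=0 chase 'b': 0 ⇒ 7;  out=∅∪out(7)=∅
  fail(8) 'bb': from fail(7)=0 chase 'b': 0 ⇒ 7;  out={1}∪out(7)={1}
  fail(11) 'cb': from fail(10)=0 chase 'b': 0 ⇒ 7;  out=∅∪out(7)=∅
  fail(13) 'ba': from fail(7)=0 chase 'a': 0 ⇒ 1;  out=∅∪out(1)=∅
  fail(18) 'cc': from fail(10)=0 chase 'c': 0 ⇒ 10;  out=∅∪out(10)={3}
  fail(20) 'ca': from fail(10)=0 chase 'a': 0 ⇒ 1;  out=∅∪out(1)=∅
  fail(3) 'aba': from fail(2)=7 chase 'a': 7 ⇒ 13;  out=∅∪out(13)=∅
  fail(9) 'bbb': from fail(8)=7 chase 'b': 7 ⇒ 8;  out={2}∪out(8)={1,2}
  fail(12) 'cbc': from fail(11)=7 chase 'c': 7→0 ⇒ 10;  out={4}∪out(10)={3,4}
  fail(14) 'bac': from fail(13)=1 chase 'c': 1→0 ⇒ 10;  out=∅∪out(10)={3}
  fail(19) 'ccc': from fail(18)=10 chase 'c': 10 ⇒ 18;  out={6}∪out(18)={3,6}
  fail(21) 'cab': from fail(20)=1 chase 'b': 1 ⇒ 2;  out=∅∪out(2)=∅
  fail(4) 'abaa': from fail(3)=13 chase 'a': 13→1→0 ⇒ 1;  out=∅∪out(1)=∅
  fail(15) 'baca': from fail(14)=10 chase 'a': 10 ⇒ 20;  out=∅∪out(20)=∅
  fail(22) 'caba': from fail(21)=2 chase 'a': 2 ⇒ 3;  out={7}∪out(3)={7}
  fail(5) 'abaab': from fail(4)=1 chase 'b': 1 ⇒ 2;  out=∅∪out(2)=∅
  fail(16) 'bacab': from fail(15)=20 chase 'b': 20 ⇒ 21;  out=∅∪out(21)=∅
  fail(6) 'abaaba': from fail(5)=2 chase 'a': 2 ⇒ 3;  out={0}∪out(3)={0}
  fail(17) 'bacaba': from fail(16)=21 chase 'a': 21 ⇒ 22;  out={5}∪out(22)={5,7}

Run:
i=0 'c': node 0→10  emit P3@[0:0]
i=1 'b': node 10→11
i=2 'a': node 11→13 (via fail)
i=3 'c': node 13→14  emit P3@[3:3]
i=4 'a': node 14→15
i=5 'b': node 15→16
i=6 'a': node 16→17  emit P5@[1:6],P7@[3:6]
i=7 'c': node 17→14 (via fail)  emit P3@[7:7]
i=8 'b': node 14→11 (via fail)
i=9 'a': node 11→13 (via fail)
i=10 'a': node 13→1 (via fail)
i=11 'c': node 1→10 (via fail)  emit P3@[11:11]
i=12 'c': node 10→18  emit P3@[12:12]
i=13 'c': node 18→19  emit P3@[13:13],P6@[11:13]
i=14 'c': node 19→19 (via fail)  emit P3@[14:14],P6@[12:14]
i=15 'a': node 19→20 (via fail)
i=16 'b': node 20→21
i=17 'a': node 21→22  emit P7@[14:17]
i=18 'b': node 22→2 (via fail)
i=19 'b': node 2→8 (via fail)  emit P1@[18:19]
i=20 'b': node 8→9  emit P1@[19:20],P2@[18:20]
i=21 'a': node 9→13 (via fail)
i=22 'b': node 13→2 (via fail)
i=23 'a': node 2→3
i=24 'a': node 3→4
i=25 'b': node 4→5
i=26 'a': node 5→6  emit P0@[21:26]
i=27 'b': node 6→2 (via fail)
i=28 'b': node 2→8 (via fail)  emit P1@[27:28]
i=29 'b': node 8→9  emit P1@[28:29],P2@[27:29]
i=30 'c': node 9→10 (via fail)  emit P3@[30:30]
i=31 'a': node 10→20
i=32 'b': node 20→21
i=33 'a': node 21→22  emit P7@[30:33]
i=34 'a': node 22→4 (via fail)
i=35 'a': node 4→1 (via fail)
i=36 'c': node 1→10 (via fail)  emit P3@[36:36]
i=37 'b': node 10→11
i=38 'c': node 11→12  emit P3@[38:38],P4@[36:38]
i=39 'a': node 12→20 (via fail)
i=40 'a': node 20→1 (via fail)
i=41 'a': node 1→1 (via fail)
i=42 'a': node 1→1 (via fail)
i=43 'b': node 1→2
i=44 'a': node 2→3
i=45 'a': node 3→4
i=46 'b': node 4→5
i=47 'a': node 5→6  emit P0@[42:47]
i=48 'b': node 6→2 (via fail)

All matches (sorted): [[0,3],[3,3],[6,5],[6,7],[7,3],[11,3],[12,3],[13,3],[13,6],[14,3],[14,6],[17,7],[19,1],[20,1],[20,2],[26,0],[28,1],[29,1],[29,2],[30,3],[33,7],[36,3],[38,3],[38,4],[47,0]]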